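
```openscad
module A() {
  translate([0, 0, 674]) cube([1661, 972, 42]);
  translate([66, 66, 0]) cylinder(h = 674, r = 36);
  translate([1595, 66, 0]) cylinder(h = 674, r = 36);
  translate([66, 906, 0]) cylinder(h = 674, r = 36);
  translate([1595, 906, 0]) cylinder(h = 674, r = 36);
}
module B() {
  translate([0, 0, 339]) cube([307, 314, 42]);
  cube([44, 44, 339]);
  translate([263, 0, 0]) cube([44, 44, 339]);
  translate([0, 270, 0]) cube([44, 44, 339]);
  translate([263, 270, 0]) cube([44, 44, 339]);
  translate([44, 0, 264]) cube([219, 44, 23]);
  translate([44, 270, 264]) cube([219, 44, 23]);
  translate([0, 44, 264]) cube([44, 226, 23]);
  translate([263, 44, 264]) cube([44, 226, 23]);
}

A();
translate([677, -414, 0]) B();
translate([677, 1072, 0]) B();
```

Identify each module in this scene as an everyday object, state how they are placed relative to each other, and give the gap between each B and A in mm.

Each stool's nearest face is 100 mm from the table's bounding box.

A is a table. B is a stool. Two stools sit around the table at the −y, +y sides. The gap between each stool and the table is 100 mm.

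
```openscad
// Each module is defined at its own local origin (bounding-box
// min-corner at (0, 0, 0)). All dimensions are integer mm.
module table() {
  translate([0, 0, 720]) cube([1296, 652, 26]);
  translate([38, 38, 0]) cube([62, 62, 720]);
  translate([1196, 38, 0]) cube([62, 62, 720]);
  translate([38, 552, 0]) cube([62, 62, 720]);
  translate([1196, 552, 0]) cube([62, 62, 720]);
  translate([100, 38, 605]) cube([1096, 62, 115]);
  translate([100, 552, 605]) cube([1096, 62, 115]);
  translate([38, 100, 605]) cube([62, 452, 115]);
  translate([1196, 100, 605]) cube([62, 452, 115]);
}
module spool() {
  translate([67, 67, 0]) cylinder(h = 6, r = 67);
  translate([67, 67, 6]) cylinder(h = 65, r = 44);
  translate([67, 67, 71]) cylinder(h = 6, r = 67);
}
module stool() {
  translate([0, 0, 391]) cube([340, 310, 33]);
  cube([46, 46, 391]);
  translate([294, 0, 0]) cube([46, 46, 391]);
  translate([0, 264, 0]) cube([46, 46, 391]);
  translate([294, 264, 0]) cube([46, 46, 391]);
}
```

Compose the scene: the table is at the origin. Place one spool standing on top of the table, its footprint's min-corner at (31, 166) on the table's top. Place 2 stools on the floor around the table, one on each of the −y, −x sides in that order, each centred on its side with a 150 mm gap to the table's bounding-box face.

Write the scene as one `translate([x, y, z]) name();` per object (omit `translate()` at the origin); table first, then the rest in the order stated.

table();
translate([31, 166, 746]) spool();
translate([478, -460, 0]) stool();
translate([-490, 171, 0]) stool();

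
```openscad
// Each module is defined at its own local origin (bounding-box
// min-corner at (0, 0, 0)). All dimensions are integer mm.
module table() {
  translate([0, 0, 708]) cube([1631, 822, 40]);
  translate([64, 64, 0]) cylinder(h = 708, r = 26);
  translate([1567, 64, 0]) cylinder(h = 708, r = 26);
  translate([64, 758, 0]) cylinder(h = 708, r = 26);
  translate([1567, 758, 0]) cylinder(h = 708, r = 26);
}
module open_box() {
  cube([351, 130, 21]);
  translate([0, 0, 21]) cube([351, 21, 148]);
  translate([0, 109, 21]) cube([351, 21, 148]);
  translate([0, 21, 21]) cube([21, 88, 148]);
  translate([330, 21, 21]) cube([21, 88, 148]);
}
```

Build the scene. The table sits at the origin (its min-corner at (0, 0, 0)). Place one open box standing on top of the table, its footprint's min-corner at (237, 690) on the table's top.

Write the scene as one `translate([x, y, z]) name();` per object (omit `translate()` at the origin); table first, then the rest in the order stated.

table();
translate([237, 690, 748]) open_box();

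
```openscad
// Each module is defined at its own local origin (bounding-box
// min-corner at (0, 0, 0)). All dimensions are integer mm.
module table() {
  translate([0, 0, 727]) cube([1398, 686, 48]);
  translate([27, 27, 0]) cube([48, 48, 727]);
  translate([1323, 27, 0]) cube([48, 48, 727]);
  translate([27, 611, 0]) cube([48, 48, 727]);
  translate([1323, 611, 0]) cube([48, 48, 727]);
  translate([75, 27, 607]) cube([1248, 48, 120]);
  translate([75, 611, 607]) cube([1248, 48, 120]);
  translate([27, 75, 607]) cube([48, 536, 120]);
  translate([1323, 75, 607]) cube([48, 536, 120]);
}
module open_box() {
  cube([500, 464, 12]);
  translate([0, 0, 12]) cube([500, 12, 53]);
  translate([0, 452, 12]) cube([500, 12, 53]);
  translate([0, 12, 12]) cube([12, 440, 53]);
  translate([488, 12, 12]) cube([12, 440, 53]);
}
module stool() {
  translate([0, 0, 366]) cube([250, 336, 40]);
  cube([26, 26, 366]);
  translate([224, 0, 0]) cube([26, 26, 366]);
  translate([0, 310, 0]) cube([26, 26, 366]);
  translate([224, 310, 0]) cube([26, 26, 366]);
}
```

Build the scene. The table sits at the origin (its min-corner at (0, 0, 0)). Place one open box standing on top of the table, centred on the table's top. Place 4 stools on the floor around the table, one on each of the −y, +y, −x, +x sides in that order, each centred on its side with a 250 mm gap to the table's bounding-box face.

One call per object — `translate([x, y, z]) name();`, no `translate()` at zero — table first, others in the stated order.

table();
translate([449, 111, 775]) open_box();
translate([574, -586, 0]) stool();
translate([574, 936, 0]) stool();
translate([-500, 175, 0]) stool();
translate([1648, 175, 0]) stool();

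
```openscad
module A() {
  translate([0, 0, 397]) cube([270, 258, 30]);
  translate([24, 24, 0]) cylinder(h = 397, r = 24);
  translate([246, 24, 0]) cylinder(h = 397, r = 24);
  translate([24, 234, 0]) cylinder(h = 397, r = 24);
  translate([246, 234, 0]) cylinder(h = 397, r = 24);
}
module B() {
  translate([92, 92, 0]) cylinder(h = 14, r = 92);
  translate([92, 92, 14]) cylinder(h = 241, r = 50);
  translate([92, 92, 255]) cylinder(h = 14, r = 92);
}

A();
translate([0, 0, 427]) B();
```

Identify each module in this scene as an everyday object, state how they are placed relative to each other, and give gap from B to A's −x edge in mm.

A is a stool. B is a spool. The spool is on top of the stool. The gap from the spool to the stool's −x edge is 0 mm.

The spool's min-x is at 0; the stool's min-x is 0; gap = 0 mm.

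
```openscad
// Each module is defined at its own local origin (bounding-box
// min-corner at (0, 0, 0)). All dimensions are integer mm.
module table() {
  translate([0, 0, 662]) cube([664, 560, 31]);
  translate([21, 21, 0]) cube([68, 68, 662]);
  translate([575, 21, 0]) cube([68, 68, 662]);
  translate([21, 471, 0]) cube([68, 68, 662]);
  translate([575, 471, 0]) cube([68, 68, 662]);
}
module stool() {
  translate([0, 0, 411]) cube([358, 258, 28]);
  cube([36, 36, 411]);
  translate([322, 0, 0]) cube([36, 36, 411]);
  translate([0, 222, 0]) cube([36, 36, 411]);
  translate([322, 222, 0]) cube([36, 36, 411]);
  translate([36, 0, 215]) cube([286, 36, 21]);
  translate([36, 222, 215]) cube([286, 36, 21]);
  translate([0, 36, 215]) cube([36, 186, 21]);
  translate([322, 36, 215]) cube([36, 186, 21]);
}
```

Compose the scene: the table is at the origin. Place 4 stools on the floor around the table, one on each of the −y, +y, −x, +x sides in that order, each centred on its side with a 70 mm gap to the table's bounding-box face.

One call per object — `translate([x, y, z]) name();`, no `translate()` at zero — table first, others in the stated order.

table();
translate([153, -328, 0]) stool();
translate([153, 630, 0]) stool();
translate([-428, 151, 0]) stool();
translate([734, 151, 0]) stool();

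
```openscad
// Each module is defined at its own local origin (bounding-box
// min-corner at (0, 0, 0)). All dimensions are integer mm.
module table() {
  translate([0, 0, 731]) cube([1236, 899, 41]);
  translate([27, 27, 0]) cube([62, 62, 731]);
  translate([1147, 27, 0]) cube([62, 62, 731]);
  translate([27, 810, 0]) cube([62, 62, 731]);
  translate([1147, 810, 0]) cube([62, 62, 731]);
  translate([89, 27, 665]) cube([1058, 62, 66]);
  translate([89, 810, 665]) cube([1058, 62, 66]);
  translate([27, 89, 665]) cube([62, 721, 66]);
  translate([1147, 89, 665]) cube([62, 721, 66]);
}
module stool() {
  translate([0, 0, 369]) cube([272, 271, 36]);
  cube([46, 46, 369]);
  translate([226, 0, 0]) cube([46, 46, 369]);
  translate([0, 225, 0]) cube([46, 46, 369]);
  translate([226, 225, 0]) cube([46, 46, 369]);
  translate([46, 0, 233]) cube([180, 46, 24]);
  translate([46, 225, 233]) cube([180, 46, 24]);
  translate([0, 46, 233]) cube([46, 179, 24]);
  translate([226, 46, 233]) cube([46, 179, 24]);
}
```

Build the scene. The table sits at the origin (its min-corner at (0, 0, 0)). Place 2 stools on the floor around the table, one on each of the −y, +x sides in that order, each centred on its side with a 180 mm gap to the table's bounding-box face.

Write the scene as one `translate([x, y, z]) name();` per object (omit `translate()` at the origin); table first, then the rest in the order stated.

table();
translate([482, -451, 0]) stool();
translate([1416, 314, 0]) stool();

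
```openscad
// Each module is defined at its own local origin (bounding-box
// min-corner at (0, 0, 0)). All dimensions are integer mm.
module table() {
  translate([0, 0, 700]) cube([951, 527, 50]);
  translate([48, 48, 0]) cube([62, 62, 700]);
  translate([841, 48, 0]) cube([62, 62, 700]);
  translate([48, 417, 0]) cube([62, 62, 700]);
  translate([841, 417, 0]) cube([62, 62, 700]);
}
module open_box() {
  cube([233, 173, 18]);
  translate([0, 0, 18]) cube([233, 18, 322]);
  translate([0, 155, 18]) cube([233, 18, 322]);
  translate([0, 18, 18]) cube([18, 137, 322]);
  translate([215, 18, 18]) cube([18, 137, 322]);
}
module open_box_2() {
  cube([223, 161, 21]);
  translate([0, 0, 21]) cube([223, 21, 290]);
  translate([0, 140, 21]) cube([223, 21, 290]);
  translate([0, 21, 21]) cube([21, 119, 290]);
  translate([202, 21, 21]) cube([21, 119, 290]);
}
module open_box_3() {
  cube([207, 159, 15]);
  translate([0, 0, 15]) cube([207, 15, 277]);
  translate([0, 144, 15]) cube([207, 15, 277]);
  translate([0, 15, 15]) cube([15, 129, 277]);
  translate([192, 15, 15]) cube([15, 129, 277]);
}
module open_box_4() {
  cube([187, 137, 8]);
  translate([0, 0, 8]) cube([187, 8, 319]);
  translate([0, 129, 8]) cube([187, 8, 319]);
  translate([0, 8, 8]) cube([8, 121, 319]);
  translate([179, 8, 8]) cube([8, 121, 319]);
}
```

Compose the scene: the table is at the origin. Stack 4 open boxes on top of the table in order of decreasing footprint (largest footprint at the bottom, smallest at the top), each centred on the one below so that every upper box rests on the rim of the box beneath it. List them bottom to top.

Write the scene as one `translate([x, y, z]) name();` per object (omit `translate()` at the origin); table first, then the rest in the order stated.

table();
translate([359, 177, 750]) open_box();
translate([364, 183, 1090]) open_box_2();
translate([372, 184, 1401]) open_box_3();
translate([382, 195, 1693]) open_box_4();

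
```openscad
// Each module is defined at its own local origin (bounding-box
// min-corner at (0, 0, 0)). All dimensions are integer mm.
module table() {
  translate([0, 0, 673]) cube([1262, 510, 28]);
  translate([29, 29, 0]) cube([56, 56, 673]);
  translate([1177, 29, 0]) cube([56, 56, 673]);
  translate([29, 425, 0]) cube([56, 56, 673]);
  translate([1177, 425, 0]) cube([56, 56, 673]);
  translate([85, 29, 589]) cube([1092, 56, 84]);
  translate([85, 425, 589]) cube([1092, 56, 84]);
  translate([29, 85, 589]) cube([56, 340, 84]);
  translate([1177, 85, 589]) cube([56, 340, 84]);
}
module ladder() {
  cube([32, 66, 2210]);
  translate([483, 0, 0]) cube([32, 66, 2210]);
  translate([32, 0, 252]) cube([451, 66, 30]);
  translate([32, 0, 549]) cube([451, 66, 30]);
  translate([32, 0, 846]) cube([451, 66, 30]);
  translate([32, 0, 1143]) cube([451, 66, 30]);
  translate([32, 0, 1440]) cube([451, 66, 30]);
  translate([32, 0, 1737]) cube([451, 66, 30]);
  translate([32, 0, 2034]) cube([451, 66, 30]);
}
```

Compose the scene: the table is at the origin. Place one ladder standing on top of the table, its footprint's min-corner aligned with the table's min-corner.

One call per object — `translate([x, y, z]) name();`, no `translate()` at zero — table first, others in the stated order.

table();
translate([0, 0, 701]) ladder();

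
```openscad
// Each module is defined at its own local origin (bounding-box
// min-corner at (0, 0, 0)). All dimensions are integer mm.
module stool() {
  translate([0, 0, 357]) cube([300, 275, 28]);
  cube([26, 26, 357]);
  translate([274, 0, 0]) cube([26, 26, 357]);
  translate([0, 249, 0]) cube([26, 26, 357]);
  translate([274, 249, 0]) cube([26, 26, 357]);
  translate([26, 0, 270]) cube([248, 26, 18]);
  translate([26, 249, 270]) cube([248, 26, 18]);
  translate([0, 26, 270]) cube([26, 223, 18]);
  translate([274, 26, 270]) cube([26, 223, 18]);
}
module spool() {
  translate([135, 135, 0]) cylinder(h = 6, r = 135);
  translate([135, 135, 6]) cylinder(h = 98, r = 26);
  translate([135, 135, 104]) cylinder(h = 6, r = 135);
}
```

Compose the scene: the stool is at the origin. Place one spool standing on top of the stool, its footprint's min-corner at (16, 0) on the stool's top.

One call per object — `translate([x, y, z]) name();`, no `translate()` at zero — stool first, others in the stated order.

stool();
translate([16, 0, 385]) spool();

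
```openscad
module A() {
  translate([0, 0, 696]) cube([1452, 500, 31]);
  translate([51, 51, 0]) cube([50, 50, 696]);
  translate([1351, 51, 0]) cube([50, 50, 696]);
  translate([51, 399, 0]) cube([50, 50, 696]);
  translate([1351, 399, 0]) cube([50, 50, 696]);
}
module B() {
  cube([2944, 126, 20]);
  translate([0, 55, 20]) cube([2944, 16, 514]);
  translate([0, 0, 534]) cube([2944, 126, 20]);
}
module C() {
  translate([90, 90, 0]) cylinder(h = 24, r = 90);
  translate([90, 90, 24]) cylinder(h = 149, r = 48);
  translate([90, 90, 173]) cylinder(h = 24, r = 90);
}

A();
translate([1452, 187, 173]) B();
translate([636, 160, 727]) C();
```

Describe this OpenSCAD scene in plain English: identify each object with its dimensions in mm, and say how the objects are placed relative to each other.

A is a rectangular dining table. The top is 1452×500×31 mm with its upper surface at z = 727 mm. It stands on four 50×50 mm square legs, each inset 51 mm from the nearest pair of top edges, running from the floor to the underside of the top.

B is an I-beam lying along x, 2944 mm long. Overall section height 554 mm. Two flanges 126 mm wide (y) and 20 mm thick, one on the floor and one at the top; a web 16 mm thick runs between them, centred on the flange width.

C is a spool: two coaxial disc flanges of radius 90 mm and thickness 24 mm, joined by a core cylinder of radius 48 mm and height 149 mm. The lower flange rests on z = 0 and the three cylinders share a vertical axis.

The I-beam is beside the table with their tops flush at z = 727. The spool is on top of the table, centred.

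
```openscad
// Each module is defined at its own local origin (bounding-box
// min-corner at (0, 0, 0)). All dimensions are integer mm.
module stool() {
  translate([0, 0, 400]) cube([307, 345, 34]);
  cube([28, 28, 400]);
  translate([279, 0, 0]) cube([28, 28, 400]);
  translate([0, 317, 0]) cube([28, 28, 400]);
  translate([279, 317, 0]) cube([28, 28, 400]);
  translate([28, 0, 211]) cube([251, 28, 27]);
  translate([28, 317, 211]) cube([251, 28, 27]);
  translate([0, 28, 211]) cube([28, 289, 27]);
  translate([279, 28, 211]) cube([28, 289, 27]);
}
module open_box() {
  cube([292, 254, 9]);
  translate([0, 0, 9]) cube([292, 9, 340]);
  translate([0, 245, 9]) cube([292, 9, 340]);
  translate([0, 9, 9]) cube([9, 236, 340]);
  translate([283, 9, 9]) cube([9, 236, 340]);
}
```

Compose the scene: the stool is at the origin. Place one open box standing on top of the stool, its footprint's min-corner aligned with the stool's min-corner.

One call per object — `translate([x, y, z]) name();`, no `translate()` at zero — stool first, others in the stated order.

stool();
translate([0, 0, 434]) open_box();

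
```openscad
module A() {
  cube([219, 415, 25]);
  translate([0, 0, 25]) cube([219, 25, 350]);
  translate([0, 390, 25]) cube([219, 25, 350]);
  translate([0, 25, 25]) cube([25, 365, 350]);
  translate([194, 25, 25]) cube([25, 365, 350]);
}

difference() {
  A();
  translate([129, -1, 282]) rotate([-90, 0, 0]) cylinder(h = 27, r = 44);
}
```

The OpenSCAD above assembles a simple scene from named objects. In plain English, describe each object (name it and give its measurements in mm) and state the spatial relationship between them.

A is an open-topped rectangular box: outside dimensions 219×415×375 mm, with a uniform wall and base thickness of 25 mm. The base is a full 219×415 slab on the floor; four walls sit on top of the base. The front and back walls (the −y and +y sides) span the full width; the two side walls fit between them.

The open box has a circular hole of radius 44 mm through its front wall, centred at (x = 129, z = 282).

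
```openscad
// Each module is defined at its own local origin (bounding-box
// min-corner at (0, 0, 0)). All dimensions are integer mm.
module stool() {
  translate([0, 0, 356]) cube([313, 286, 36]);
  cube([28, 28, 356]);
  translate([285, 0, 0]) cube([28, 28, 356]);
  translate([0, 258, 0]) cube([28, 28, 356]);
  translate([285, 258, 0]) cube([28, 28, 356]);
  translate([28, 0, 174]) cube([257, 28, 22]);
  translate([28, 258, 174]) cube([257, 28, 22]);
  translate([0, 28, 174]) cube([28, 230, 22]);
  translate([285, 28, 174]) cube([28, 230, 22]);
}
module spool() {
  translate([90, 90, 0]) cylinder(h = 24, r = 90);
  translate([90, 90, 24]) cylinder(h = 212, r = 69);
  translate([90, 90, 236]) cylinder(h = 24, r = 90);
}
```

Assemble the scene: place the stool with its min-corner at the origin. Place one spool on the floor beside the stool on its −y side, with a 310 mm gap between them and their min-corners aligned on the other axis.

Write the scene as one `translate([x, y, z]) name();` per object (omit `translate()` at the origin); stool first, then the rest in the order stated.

stool();
translate([0, -490, 0]) spool();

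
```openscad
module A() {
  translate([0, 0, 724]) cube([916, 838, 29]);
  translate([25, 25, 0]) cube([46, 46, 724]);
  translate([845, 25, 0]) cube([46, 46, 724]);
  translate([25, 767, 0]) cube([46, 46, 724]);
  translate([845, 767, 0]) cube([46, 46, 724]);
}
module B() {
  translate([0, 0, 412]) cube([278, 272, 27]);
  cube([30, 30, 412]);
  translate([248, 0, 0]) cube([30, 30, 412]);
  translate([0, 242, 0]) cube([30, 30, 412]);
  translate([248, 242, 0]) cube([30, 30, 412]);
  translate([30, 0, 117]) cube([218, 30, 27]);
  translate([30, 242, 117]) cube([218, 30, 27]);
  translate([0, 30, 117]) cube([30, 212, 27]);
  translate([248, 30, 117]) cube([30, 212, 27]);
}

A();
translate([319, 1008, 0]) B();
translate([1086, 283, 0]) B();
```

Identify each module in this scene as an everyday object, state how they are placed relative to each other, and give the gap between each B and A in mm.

Each stool's nearest face is 170 mm from the table's bounding box.

A is a table. B is a stool. Two stools sit around the table at the +y, +x sides. The gap between each stool and the table is 170 mm.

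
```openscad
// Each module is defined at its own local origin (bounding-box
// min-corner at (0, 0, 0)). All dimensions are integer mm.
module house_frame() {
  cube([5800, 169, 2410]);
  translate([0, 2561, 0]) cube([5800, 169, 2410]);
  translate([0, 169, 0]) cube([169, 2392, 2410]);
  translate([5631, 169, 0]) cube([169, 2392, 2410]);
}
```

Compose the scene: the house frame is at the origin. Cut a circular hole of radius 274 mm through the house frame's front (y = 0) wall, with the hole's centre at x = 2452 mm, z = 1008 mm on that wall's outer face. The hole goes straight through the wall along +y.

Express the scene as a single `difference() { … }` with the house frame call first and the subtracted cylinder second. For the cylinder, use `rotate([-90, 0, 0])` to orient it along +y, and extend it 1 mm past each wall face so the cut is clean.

difference() {
  house_frame();
  translate([2452, -1, 1008]) rotate([-90, 0, 0]) cylinder(h = 171, r = 274);
}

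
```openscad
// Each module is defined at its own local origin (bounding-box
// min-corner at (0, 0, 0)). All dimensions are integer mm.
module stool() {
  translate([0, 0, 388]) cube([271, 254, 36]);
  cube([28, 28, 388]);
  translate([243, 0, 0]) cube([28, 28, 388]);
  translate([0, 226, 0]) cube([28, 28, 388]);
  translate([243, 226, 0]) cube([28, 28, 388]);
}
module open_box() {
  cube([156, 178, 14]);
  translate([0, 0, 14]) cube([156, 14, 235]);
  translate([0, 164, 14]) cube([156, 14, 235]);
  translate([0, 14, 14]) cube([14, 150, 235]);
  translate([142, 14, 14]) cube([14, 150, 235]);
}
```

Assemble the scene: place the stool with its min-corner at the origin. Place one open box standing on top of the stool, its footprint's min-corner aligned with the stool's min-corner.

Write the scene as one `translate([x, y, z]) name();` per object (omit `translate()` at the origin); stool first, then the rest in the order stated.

stool();
translate([0, 0, 424]) open_box();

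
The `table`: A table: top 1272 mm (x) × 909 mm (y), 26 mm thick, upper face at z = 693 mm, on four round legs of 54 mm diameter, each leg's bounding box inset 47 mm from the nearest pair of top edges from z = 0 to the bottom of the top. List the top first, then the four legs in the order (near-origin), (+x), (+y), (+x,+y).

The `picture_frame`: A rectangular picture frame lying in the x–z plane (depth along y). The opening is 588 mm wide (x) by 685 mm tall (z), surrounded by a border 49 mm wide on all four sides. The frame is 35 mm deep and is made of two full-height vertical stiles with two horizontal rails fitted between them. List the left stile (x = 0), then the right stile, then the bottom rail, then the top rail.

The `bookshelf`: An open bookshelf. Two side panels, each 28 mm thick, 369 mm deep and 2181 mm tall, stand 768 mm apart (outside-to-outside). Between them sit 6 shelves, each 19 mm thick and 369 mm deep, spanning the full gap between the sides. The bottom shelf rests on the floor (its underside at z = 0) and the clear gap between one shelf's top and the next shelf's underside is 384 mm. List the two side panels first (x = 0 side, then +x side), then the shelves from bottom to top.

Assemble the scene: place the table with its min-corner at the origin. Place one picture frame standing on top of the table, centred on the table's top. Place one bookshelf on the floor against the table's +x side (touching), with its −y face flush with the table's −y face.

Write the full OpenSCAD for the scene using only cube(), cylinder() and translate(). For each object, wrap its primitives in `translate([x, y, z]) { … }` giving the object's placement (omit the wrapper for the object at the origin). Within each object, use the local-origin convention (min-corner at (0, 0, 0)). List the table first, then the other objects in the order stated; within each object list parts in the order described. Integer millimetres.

translate([0, 0, 667]) cube([1272, 909, 26]);
translate([74, 74, 0]) cylinder(h = 667, r = 27);
translate([1198, 74, 0]) cylinder(h = 667, r = 27);
translate([74, 835, 0]) cylinder(h = 667, r = 27);
translate([1198, 835, 0]) cylinder(h = 667, r = 27);
translate([293, 437, 693]) {
  cube([49, 35, 783]);
  translate([637, 0, 0]) cube([49, 35, 783]);
  translate([49, 0, 0]) cube([588, 35, 49]);
  translate([49, 0, 734]) cube([588, 35, 49]);
}
translate([1272, 0, 0]) {
  cube([28, 369, 2181]);
  translate([740, 0, 0]) cube([28, 369, 2181]);
  translate([28, 0, 0]) cube([712, 369, 19]);
  translate([28, 0, 403]) cube([712, 369, 19]);
  translate([28, 0, 806]) cube([712, 369, 19]);
  translate([28, 0, 1209]) cube([712, 369, 19]);
  translate([28, 0, 1612]) cube([712, 369, 19]);
  translate([28, 0, 2015]) cube([712, 369, 19]);
}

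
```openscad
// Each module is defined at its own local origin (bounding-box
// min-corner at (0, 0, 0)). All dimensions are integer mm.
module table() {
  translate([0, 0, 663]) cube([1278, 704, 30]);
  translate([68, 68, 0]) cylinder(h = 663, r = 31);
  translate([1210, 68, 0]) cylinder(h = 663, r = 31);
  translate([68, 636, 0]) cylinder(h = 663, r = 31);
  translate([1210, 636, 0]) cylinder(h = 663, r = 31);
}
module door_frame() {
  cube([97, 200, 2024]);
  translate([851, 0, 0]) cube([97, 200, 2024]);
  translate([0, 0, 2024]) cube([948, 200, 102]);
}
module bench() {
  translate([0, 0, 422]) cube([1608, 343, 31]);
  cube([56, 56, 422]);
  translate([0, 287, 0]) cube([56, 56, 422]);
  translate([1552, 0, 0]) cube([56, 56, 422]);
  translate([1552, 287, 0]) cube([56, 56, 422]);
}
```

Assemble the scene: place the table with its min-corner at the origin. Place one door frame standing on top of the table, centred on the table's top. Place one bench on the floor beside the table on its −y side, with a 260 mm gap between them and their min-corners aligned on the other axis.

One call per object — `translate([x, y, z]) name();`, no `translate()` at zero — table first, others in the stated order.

table();
translate([165, 252, 693]) door_frame();
translate([0, -603, 0]) bench();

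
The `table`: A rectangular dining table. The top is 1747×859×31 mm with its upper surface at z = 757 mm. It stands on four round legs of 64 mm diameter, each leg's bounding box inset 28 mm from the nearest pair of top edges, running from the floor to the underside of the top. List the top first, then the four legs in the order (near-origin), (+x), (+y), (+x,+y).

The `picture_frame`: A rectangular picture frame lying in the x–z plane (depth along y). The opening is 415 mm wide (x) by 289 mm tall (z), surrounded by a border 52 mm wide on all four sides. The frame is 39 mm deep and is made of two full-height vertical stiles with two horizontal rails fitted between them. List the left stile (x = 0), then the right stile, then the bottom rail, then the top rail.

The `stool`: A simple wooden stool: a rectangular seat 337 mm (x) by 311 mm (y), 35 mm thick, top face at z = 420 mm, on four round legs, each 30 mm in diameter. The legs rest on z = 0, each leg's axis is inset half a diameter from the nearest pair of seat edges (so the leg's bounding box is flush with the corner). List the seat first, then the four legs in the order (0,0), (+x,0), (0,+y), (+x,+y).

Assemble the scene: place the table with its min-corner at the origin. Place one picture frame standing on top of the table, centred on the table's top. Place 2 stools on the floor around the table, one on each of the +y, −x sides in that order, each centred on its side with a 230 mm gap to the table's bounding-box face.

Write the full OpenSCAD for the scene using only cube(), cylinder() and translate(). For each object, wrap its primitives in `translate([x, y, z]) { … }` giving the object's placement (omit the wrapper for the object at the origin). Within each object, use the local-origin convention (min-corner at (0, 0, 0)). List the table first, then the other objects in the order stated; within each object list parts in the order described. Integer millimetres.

translate([0, 0, 726]) cube([1747, 859, 31]);
translate([60, 60, 0]) cylinder(h = 726, r = 32);
translate([1687, 60, 0]) cylinder(h = 726, r = 32);
translate([60, 799, 0]) cylinder(h = 726, r = 32);
translate([1687, 799, 0]) cylinder(h = 726, r = 32);
translate([614, 410, 757]) {
  cube([52, 39, 393]);
  translate([467, 0, 0]) cube([52, 39, 393]);
  translate([52, 0, 0]) cube([415, 39, 52]);
  translate([52, 0, 341]) cube([415, 39, 52]);
}
translate([705, 1089, 0]) {
  translate([0, 0, 385]) cube([337, 311, 35]);
  translate([15, 15, 0]) cylinder(h = 385, r = 15);
  translate([322, 15, 0]) cylinder(h = 385, r = 15);
  translate([15, 296, 0]) cylinder(h = 385, r = 15);
  translate([322, 296, 0]) cylinder(h = 385, r = 15);
}
translate([-567, 274, 0]) {
  translate([0, 0, 385]) cube([337, 311, 35]);
  translate([15, 15, 0]) cylinder(h = 385, r = 15);
  translate([322, 15, 0]) cylinder(h = 385, r = 15);
  translate([15, 296, 0]) cylinder(h = 385, r = 15);
  translate([322, 296, 0]) cylinder(h = 385, r = 15);
}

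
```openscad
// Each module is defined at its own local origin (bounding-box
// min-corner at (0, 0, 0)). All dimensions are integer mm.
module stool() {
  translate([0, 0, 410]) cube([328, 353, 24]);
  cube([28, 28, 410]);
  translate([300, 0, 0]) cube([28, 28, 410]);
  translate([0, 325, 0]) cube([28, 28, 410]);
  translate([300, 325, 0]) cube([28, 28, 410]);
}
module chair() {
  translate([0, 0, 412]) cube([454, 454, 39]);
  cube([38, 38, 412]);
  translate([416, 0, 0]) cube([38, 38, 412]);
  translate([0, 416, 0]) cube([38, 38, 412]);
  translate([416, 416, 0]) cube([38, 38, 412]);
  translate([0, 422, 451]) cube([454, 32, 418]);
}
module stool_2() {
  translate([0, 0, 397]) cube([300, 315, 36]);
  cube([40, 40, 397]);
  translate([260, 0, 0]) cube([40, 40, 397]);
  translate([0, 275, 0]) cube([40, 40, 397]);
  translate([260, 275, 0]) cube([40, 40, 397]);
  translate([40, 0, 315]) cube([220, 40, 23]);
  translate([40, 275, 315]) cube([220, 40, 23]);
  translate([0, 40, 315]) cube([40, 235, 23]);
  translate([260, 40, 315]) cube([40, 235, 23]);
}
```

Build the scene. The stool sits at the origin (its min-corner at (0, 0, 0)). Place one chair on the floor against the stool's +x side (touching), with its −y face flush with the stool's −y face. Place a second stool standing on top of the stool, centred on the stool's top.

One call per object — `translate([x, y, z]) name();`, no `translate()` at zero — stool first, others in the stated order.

stool();
translate([328, 0, 0]) chair();
translate([14, 19, 434]) stool_2();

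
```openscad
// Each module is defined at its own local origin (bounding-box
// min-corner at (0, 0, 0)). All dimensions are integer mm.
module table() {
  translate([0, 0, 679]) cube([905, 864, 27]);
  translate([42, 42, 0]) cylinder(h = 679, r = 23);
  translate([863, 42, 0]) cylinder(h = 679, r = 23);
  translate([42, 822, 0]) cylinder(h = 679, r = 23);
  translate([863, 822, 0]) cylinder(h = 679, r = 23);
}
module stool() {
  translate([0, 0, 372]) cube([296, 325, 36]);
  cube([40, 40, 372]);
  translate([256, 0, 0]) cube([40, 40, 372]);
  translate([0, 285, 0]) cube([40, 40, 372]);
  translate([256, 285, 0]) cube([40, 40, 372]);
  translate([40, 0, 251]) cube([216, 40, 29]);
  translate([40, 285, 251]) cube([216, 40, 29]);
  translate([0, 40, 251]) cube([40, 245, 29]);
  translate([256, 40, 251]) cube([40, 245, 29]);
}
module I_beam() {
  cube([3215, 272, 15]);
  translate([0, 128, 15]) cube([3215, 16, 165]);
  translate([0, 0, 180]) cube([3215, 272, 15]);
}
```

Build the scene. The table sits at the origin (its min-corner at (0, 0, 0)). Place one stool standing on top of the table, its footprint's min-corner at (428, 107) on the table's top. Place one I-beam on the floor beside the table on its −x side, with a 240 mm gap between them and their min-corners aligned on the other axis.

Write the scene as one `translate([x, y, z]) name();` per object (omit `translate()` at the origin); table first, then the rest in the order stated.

table();
translate([428, 107, 706]) stool();
translate([-3455, 0, 0]) I_beam();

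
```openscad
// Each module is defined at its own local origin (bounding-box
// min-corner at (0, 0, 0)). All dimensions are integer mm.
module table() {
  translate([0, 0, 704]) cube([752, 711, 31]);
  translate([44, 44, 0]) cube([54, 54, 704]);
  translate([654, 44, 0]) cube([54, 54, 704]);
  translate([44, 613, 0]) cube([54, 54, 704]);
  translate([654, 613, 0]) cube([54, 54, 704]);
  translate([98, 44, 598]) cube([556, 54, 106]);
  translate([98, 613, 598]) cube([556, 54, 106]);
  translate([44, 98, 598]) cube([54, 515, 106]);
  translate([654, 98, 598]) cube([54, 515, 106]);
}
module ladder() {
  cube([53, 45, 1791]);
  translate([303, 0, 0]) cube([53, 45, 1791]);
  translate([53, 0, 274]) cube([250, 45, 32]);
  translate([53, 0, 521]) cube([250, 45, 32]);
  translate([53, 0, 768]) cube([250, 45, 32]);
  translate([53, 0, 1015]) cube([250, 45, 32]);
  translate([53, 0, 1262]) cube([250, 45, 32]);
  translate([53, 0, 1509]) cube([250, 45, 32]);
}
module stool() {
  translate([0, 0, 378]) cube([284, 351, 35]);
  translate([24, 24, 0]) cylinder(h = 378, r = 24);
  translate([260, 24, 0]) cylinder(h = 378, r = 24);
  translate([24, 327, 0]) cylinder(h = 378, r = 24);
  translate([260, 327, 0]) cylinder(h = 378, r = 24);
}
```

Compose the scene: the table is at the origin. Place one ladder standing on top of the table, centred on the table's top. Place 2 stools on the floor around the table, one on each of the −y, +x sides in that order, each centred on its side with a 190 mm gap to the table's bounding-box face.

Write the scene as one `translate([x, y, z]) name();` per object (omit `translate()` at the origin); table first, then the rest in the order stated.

table();
translate([198, 333, 735]) ladder();
translate([234, -541, 0]) stool();
translate([942, 180, 0]) stool();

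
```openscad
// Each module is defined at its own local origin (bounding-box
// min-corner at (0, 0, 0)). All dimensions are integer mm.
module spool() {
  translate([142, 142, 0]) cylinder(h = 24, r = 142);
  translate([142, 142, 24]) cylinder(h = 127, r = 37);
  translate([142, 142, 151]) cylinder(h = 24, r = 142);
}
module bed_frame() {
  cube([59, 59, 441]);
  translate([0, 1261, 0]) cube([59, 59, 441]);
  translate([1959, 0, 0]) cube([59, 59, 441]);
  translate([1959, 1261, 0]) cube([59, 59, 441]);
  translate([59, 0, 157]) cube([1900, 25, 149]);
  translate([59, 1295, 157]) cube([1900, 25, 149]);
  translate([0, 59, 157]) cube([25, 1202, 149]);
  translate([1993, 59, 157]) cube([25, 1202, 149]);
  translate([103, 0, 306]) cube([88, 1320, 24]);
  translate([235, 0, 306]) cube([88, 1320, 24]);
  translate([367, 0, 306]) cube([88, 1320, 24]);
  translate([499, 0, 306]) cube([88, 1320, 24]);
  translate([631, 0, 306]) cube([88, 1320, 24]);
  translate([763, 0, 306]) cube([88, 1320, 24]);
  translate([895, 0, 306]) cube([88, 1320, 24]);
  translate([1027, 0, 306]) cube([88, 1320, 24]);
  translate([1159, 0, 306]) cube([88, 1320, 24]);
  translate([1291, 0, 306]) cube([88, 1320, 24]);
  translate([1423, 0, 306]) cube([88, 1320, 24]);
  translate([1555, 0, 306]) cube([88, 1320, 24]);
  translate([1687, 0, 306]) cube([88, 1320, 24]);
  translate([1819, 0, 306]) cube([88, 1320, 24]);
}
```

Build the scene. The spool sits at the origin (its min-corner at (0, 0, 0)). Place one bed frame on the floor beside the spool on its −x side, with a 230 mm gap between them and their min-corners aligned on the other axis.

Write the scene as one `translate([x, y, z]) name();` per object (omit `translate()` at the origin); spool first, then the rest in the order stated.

spool();
translate([-2248, 0, 0]) bed_frame();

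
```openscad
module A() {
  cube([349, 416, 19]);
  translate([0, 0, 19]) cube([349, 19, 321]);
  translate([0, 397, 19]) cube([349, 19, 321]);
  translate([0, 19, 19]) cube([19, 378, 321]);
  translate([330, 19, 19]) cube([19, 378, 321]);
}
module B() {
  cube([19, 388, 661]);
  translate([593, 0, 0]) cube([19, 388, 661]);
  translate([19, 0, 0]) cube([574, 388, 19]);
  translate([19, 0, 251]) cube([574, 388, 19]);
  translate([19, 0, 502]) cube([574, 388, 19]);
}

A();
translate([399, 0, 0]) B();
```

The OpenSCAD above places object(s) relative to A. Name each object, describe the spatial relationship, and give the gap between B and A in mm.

A is an open box. B is a bookshelf. The bookshelf is on the floor beside the open box on its +x side. The gap between the bookshelf and the open box is 50 mm.

The bookshelf's nearest face is 50 mm from the open box's +x face.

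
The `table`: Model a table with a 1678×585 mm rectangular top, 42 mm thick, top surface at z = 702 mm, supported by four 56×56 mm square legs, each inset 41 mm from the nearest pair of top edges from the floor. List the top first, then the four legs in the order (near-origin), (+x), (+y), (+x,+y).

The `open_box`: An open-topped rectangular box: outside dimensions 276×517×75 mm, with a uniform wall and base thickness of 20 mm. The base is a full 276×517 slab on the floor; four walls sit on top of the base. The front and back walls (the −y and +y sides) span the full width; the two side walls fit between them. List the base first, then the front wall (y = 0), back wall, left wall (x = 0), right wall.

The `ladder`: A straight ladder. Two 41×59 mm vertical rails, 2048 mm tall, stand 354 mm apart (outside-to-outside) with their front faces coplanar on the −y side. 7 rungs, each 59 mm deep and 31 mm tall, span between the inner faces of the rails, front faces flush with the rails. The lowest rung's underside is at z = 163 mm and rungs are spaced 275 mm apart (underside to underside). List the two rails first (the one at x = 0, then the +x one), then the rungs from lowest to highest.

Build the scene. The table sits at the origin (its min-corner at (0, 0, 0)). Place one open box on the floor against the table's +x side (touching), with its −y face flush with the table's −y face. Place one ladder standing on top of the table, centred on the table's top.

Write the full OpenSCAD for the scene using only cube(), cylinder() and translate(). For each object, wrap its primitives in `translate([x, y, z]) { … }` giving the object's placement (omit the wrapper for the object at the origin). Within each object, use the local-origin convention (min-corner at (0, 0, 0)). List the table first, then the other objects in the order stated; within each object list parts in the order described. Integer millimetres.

translate([0, 0, 660]) cube([1678, 585, 42]);
translate([41, 41, 0]) cube([56, 56, 660]);
translate([1581, 41, 0]) cube([56, 56, 660]);
translate([41, 488, 0]) cube([56, 56, 660]);
translate([1581, 488, 0]) cube([56, 56, 660]);
translate([1678, 0, 0]) {
  cube([276, 517, 20]);
  translate([0, 0, 20]) cube([276, 20, 55]);
  translate([0, 497, 20]) cube([276, 20, 55]);
  translate([0, 20, 20]) cube([20, 477, 55]);
  translate([256, 20, 20]) cube([20, 477, 55]);
}
translate([662, 263, 702]) {
  cube([41, 59, 2048]);
  translate([313, 0, 0]) cube([41, 59, 2048]);
  translate([41, 0, 163]) cube([272, 59, 31]);
  translate([41, 0, 438]) cube([272, 59, 31]);
  translate([41, 0, 713]) cube([272, 59, 31]);
  translate([41, 0, 988]) cube([272, 59, 31]);
  translate([41, 0, 1263]) cube([272, 59, 31]);
  translate([41, 0, 1538]) cube([272, 59, 31]);
  translate([41, 0, 1813]) cube([272, 59, 31]);
}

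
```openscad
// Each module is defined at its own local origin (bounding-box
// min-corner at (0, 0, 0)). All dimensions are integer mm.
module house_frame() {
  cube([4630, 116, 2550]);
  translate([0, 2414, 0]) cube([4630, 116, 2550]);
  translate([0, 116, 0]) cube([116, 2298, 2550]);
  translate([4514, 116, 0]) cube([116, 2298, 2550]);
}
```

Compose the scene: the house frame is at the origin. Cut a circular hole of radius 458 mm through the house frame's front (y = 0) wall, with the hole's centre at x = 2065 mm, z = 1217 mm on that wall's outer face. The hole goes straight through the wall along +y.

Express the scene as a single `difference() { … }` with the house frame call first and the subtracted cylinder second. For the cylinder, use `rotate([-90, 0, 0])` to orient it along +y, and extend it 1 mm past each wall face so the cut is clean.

difference() {
  house_frame();
  translate([2065, -1, 1217]) rotate([-90, 0, 0]) cylinder(h = 118, r = 458);
}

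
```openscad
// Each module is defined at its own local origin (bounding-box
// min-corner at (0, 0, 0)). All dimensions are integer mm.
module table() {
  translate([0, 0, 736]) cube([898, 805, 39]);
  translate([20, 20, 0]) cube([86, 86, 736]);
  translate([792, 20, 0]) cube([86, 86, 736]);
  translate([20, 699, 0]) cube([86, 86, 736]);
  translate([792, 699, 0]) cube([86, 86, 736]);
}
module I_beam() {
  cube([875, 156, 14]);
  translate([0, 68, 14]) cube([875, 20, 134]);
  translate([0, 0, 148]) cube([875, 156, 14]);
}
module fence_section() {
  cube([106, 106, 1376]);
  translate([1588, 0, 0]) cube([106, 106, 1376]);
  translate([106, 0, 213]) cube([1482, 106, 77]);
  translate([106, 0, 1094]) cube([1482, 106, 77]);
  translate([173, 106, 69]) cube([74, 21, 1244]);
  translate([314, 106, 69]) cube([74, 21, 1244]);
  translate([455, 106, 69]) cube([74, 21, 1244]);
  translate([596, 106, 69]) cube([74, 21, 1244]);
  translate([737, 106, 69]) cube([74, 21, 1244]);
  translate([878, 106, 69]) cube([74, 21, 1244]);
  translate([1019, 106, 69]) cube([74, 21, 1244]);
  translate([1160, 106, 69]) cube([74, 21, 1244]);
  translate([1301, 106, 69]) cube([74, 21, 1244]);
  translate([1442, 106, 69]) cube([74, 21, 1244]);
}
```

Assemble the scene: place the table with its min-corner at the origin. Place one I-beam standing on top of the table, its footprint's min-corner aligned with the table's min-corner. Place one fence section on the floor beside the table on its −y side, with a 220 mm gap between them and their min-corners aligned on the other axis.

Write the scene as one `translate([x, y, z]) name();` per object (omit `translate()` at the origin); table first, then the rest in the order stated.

table();
translate([0, 0, 775]) I_beam();
translate([0, -347, 0]) fence_section();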